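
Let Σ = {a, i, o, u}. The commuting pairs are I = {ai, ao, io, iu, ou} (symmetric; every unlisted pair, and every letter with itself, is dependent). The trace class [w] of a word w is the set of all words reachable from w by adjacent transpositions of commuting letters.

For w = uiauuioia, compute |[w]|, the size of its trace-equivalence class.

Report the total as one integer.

504

0(u) covers ∅
1(i) covers ∅
2(a) covers 0:u
3(u) covers 2:a
4(u) covers 3:u
5(i) covers 1:i
6(o) covers ∅
7(i) covers 5:i
8(a) covers 4:u
floor of heap: 0:u, 1:i, 6:o
completions by unplaced set U, small U first (add the entries for U minus each lowest piece of U):
  |U|=1: {6}:1  {7}:1  {8}:1
  |U|=2: {4,8}:1  {5,7}:1  {6,7}:2  {6,8}:2  {7,8}:2
  |U|=3: {1,5,7}:1  {3,4,8}:1  {4,6,8}:3  {4,7,8}:3  {5,6,7}:3  {5,7,8}:3  {6,7,8}:6
  |U|=4: {1,5,6,7}:4  {1,5,7,8}:4  {2,3,4,8}:1  {3,4,6,8}:4  {3,4,7,8}:4  {4,5,7,8}:6  {4,6,7,8}:12  {5,6,7,8}:12
  |U|=5: {0,2,3,4,8}:1  {1,4,5,7,8}:10  {1,5,6,7,8}:20  {2,3,4,6,8}:5  {2,3,4,7,8}:5  {3,4,5,7,8}:10  {3,4,6,7,8}:20  {4,5,6,7,8}:30
  |U|=6: {0,2,3,4,6,8}:6  {0,2,3,4,7,8}:6  {1,3,4,5,7,8}:20  {1,4,5,6,7,8}:60  {2,3,4,5,7,8}:15  {2,3,4,6,7,8}:30  {3,4,5,6,7,8}:60
  |U|=7: {0,2,3,4,5,7,8}:21  {0,2,3,4,6,7,8}:42  {1,2,3,4,5,7,8}:35  {1,3,4,5,6,7,8}:140  {2,3,4,5,6,7,8}:105
  start at 0(u): 280
  start at 1(i): 168
  start at 6(o): 56
sum over floor = 504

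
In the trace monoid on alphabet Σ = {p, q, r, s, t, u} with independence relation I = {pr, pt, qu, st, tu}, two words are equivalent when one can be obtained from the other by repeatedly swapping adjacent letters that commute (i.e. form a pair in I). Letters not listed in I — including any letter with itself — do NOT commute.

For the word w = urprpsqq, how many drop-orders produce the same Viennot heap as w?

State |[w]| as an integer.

drop 0:u onto floor
drop 1:r onto {0:u}
drop 2:p onto {0:u}
drop 3:r onto {1:r}
drop 4:p onto {2:p}
drop 5:s onto {3:r, 4:p}
drop 6:q onto {5:s}
drop 7:q onto {6:q}
ground layer = {0:u}
drop-orders for the pieces not yet dropped (sum over which currently-grounded one goes next):
  1 to go: {7} 1
  2 to go: {6,7} 1
  3 to go: {5,6,7} 1
  4 to go: {3,5,6,7} 1  {4,5,6,7} 1
  5 to go: {1,3,5,6,7} 1  {2,4,5,6,7} 1  {3,4,5,6,7} 2
  6 to go: {1,3,4,5,6,7} 3  {2,3,4,5,6,7} 3
  if 0:u drops first: 6 orders

6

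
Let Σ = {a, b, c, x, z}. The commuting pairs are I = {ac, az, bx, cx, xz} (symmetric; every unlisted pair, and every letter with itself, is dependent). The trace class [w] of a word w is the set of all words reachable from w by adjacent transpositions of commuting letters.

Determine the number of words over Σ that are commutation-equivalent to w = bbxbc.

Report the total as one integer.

0(b) covers ∅
1(b) covers 0:b
2(x) covers ∅
3(b) covers 1:b
4(c) covers 3:b
floor of heap: 0:b, 2:x
completions by unplaced set U, small U first (add the entries for U minus each lowest piece of U):
  |U|=1: {2}:1  {4}:1
  |U|=2: {2,4}:2  {3,4}:1
  |U|=3: {1,3,4}:1  {2,3,4}:3
  start at 0(b): 4
  start at 2(x): 1
sum over floor = 5

5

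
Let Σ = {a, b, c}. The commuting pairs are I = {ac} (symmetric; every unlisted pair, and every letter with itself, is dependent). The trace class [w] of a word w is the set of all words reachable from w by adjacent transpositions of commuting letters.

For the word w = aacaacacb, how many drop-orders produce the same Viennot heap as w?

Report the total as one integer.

piece 0:a — minimal
piece 1:a rests on {0:a}
piece 2:c — minimal
piece 3:a rests on {1:a}
piece 4:a rests on {3:a}
piece 5:c rests on {2:c}
piece 6:a rests on {4:a}
piece 7:c rests on {5:c}
piece 8:b rests on {6:a, 7:c}
minimal pieces: {0:a, 2:c}
ways to finish when only these pieces remain (= sum over removing one remaining piece with nothing left below it):
  1 left: {8}→1
  2 left: {6,8}→1  {7,8}→1
  3 left: {4,6,8}→1  {5,7,8}→1  {6,7,8}→2
  4 left: {2,5,7,8}→1  {3,4,6,8}→1  {4,6,7,8}→3  {5,6,7,8}→3
  5 left: {1,3,4,6,8}→1  {2,5,6,7,8}→4  {3,4,6,7,8}→4  {4,5,6,7,8}→6
  6 left: {0,1,3,4,6,8}→1  {1,3,4,6,7,8}→5  {2,4,5,6,7,8}→10  {3,4,5,6,7,8}→10
  7 left: {0,1,3,4,6,7,8}→6  {1,3,4,5,6,7,8}→15  {2,3,4,5,6,7,8}→20
  placing 0:a first → 35 extensions
  placing 2:c first → 21 extensions
total linear extensions = 56

56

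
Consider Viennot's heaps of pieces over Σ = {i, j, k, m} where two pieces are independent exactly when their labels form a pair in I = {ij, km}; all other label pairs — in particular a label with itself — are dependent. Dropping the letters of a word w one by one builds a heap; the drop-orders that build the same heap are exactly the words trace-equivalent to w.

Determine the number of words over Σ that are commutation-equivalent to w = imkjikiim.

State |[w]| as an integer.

drop 0:i onto floor
drop 1:m onto {0:i}
drop 2:k onto {0:i}
drop 3:j onto {1:m, 2:k}
drop 4:i onto {1:m, 2:k}
drop 5:k onto {3:j, 4:i}
drop 6:i onto {5:k}
drop 7:i onto {6:i}
drop 8:m onto {7:i}
ground layer = {0:i}
drop-orders for the pieces not yet dropped (sum over which currently-grounded one goes next):
  1 to go: {8} 1
  2 to go: {7,8} 1
  3 to go: {6,7,8} 1
  4 to go: {5,6,7,8} 1
  5 to go: {3,5,6,7,8} 1  {4,5,6,7,8} 1
  6 to go: {3,4,5,6,7,8} 2
  7 to go: {1,3,4,5,6,7,8} 2  {2,3,4,5,6,7,8} 2
  if 0:i drops first: 4 orders

4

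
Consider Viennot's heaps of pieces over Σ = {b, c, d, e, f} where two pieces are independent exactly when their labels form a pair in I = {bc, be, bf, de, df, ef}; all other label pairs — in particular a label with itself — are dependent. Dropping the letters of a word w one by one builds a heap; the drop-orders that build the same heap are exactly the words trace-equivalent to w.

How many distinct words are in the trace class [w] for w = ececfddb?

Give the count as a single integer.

4

0(e) covers ∅
1(c) covers 0:e
2(e) covers 1:c
3(c) covers 2:e
4(f) covers 3:c
5(d) covers 3:c
6(d) covers 5:d
7(b) covers 6:d
floor of heap: 0:e
completions by unplaced set U, small U first (add the entries for U minus each lowest piece of U):
  |U|=1: {4}:1  {7}:1
  |U|=2: {4,7}:2  {6,7}:1
  |U|=3: {4,6,7}:3  {5,6,7}:1
  |U|=4: {4,5,6,7}:4
  |U|=5: {3,4,5,6,7}:4
  |U|=6: {2,3,4,5,6,7}:4
  start at 0(e): 4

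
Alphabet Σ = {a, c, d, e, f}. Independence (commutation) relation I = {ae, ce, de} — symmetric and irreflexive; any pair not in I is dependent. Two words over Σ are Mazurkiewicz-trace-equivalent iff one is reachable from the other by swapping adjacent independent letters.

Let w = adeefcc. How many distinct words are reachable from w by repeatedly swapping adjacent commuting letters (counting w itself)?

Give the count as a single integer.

piece 0:a — minimal
piece 1:d rests on {0:a}
piece 2:e — minimal
piece 3:e rests on {2:e}
piece 4:f rests on {1:d, 3:e}
piece 5:c rests on {4:f}
piece 6:c rests on {5:c}
minimal pieces: {0:a, 2:e}
ways to finish when only these pieces remain (= sum over removing one remaining piece with nothing left below it):
  1 left: {6}→1
  2 left: {5,6}→1
  3 left: {4,5,6}→1
  4 left: {1,4,5,6}→1  {3,4,5,6}→1
  5 left: {0,1,4,5,6}→1  {1,3,4,5,6}→2  {2,3,4,5,6}→1
  placing 0:a first → 3 extensions
  placing 2:e first → 3 extensions
total linear extensions = 6

6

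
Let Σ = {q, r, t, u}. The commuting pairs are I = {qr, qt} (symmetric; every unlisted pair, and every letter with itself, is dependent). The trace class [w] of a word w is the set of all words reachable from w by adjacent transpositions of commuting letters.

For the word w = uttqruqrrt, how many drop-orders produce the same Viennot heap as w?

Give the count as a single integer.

16

#0=u has no predecessor
#1=t depends on [0:u]
#2=t depends on [1:t]
#3=q depends on [0:u]
#4=r depends on [2:t]
#5=u depends on [3:q, 4:r]
#6=q depends on [5:u]
#7=r depends on [5:u]
#8=r depends on [7:r]
#9=t depends on [8:r]
sources: [0:u]
N(rest) = Σ N(rest − s) over sources s of rest; N(one piece) = 1:
  size 1 → [6]=1  [9]=1
  size 2 → [6,9]=2  [8,9]=1
  size 3 → [6,8,9]=3  [7,8,9]=1
  size 4 → [6,7,8,9]=4
  size 5 → [5,6,7,8,9]=4
  size 6 → [3,5,6,7,8,9]=4  [4,5,6,7,8,9]=4
  size 7 → [2,4,5,6,7,8,9]=4  [3,4,5,6,7,8,9]=8
  size 8 → [1,2,4,5,6,7,8,9]=4  [2,3,4,5,6,7,8,9]=12
  first=0(u) contributes 16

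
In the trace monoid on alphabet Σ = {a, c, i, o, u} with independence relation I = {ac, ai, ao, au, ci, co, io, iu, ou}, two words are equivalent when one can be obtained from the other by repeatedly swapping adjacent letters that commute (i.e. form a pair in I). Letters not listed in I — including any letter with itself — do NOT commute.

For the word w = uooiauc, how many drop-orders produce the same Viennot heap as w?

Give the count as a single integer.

drop 0:u onto floor
drop 1:o onto floor
drop 2:o onto {1:o}
drop 3:i onto floor
drop 4:a onto floor
drop 5:u onto {0:u}
drop 6:c onto {5:u}
ground layer = {0:u, 1:o, 3:i, 4:a}
drop-orders for the pieces not yet dropped (sum over which currently-grounded one goes next):
  1 to go: {2} 1  {3} 1  {4} 1  {6} 1
  2 to go: {1,2} 1  {2,3} 2  {2,4} 2  {2,6} 2  {3,4} 2  {3,6} 2  {4,6} 2  {5,6} 1
  3 to go: {0,5,6} 1  {1,2,3} 3  {1,2,4} 3  {1,2,6} 3  {2,3,4} 6  {2,3,6} 6  {2,4,6} 6  {2,5,6} 3  {3,4,6} 6  {3,5,6} 3  {4,5,6} 3
  4 to go: {0,2,5,6} 4  {0,3,5,6} 4  {0,4,5,6} 4  {1,2,3,4} 12  {1,2,3,6} 12  {1,2,4,6} 12  {1,2,5,6} 6  {2,3,4,6} 24  {2,3,5,6} 12  {2,4,5,6} 12  {3,4,5,6} 12
  5 to go: {0,1,2,5,6} 10  {0,2,3,5,6} 20  {0,2,4,5,6} 20  {0,3,4,5,6} 20  {1,2,3,4,6} 60  {1,2,3,5,6} 30  {1,2,4,5,6} 30  {2,3,4,5,6} 60
  if 0:u drops first: 180 orders
  if 1:o drops first: 120 orders
  if 3:i drops first: 60 orders
  if 4:a drops first: 60 orders
heap linearizations: 420

420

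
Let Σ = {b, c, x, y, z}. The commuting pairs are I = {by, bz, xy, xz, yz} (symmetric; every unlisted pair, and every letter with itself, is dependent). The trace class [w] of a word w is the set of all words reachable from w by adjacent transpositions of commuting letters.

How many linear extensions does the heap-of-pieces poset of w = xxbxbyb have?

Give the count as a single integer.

7

piece 0:x — minimal
piece 1:x rests on {0:x}
piece 2:b rests on {1:x}
piece 3:x rests on {2:b}
piece 4:b rests on {3:x}
piece 5:y — minimal
piece 6:b rests on {4:b}
minimal pieces: {0:x, 5:y}
ways to finish when only these pieces remain (= sum over removing one remaining piece with nothing left below it):
  1 left: {5}→1  {6}→1
  2 left: {4,6}→1  {5,6}→2
  3 left: {3,4,6}→1  {4,5,6}→3
  4 left: {2,3,4,6}→1  {3,4,5,6}→4
  5 left: {1,2,3,4,6}→1  {2,3,4,5,6}→5
  placing 0:x first → 6 extensions
  placing 5:y first → 1 extensions
total linear extensions = 7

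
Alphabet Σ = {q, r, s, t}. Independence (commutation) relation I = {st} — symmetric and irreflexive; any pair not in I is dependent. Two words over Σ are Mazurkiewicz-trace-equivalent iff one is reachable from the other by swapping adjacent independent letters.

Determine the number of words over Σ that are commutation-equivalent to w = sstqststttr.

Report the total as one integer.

45

piece 0:s — minimal
piece 1:s rests on {0:s}
piece 2:t — minimal
piece 3:q rests on {1:s, 2:t}
piece 4:s rests on {3:q}
piece 5:t rests on {3:q}
piece 6:s rests on {4:s}
piece 7:t rests on {5:t}
piece 8:t rests on {7:t}
piece 9:t rests on {8:t}
piece 10:r rests on {6:s, 9:t}
minimal pieces: {0:s, 2:t}
ways to finish when only these pieces remain (= sum over removing one remaining piece with nothing left below it):
  1 left: {10}→1
  2 left: {6,10}→1  {9,10}→1
  3 left: {4,6,10}→1  {6,9,10}→2  {8,9,10}→1
  4 left: {4,6,9,10}→3  {6,8,9,10}→3  {7,8,9,10}→1
  5 left: {4,6,8,9,10}→6  {5,7,8,9,10}→1  {6,7,8,9,10}→4
  6 left: {4,6,7,8,9,10}→10  {5,6,7,8,9,10}→5
  7 left: {4,5,6,7,8,9,10}→15
  8 left: {3,4,5,6,7,8,9,10}→15
  9 left: {1,3,4,5,6,7,8,9,10}→15  {2,3,4,5,6,7,8,9,10}→15
  placing 0:s first → 30 extensions
  placing 2:t first → 15 extensions
total linear extensions = 45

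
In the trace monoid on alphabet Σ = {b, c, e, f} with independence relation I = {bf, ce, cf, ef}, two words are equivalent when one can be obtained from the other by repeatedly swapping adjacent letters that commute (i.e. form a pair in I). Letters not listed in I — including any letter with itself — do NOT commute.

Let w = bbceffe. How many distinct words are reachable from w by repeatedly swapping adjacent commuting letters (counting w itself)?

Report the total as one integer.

drop 0:b onto floor
drop 1:b onto {0:b}
drop 2:c onto {1:b}
drop 3:e onto {1:b}
drop 4:f onto floor
drop 5:f onto {4:f}
drop 6:e onto {3:e}
ground layer = {0:b, 4:f}
drop-orders for the pieces not yet dropped (sum over which currently-grounded one goes next):
  1 to go: {2} 1  {5} 1  {6} 1
  2 to go: {2,5} 2  {2,6} 2  {3,6} 1  {4,5} 1  {5,6} 2
  3 to go: {2,3,6} 3  {2,4,5} 3  {2,5,6} 6  {3,5,6} 3  {4,5,6} 3
  4 to go: {1,2,3,6} 3  {2,3,5,6} 12  {2,4,5,6} 12  {3,4,5,6} 6
  5 to go: {0,1,2,3,6} 3  {1,2,3,5,6} 15  {2,3,4,5,6} 30
  if 0:b drops first: 45 orders
  if 4:f drops first: 18 orders
heap linearizations: 63

63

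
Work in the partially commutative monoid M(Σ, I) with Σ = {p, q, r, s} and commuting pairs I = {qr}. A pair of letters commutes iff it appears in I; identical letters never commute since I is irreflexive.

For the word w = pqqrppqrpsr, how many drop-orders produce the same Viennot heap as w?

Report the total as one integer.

6

0(p) covers ∅
1(q) covers 0:p
2(q) covers 1:q
3(r) covers 0:p
4(p) covers 2:q, 3:r
5(p) covers 4:p
6(q) covers 5:p
7(r) covers 5:p
8(p) covers 6:q, 7:r
9(s) covers 8:p
10(r) covers 9:s
floor of heap: 0:p
completions by unplaced set U, small U first (add the entries for U minus each lowest piece of U):
  |U|=1: {10}:1
  |U|=2: {9,10}:1
  |U|=3: {8,9,10}:1
  |U|=4: {6,8,9,10}:1  {7,8,9,10}:1
  |U|=5: {6,7,8,9,10}:2
  |U|=6: {5,6,7,8,9,10}:2
  |U|=7: {4,5,6,7,8,9,10}:2
  |U|=8: {2,4,5,6,7,8,9,10}:2  {3,4,5,6,7,8,9,10}:2
  |U|=9: {1,2,4,5,6,7,8,9,10}:2  {2,3,4,5,6,7,8,9,10}:4
  start at 0(p): 6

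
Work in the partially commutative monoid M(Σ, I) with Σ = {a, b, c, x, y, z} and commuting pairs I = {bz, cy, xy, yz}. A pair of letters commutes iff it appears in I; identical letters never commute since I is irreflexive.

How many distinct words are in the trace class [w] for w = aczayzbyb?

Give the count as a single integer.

drop 0:a onto floor
drop 1:c onto {0:a}
drop 2:z onto {1:c}
drop 3:a onto {2:z}
drop 4:y onto {3:a}
drop 5:z onto {3:a}
drop 6:b onto {4:y}
drop 7:y onto {6:b}
drop 8:b onto {7:y}
ground layer = {0:a}
drop-orders for the pieces not yet dropped (sum over which currently-grounded one goes next):
  1 to go: {5} 1  {8} 1
  2 to go: {5,8} 2  {7,8} 1
  3 to go: {5,7,8} 3  {6,7,8} 1
  4 to go: {4,6,7,8} 1  {5,6,7,8} 4
  5 to go: {4,5,6,7,8} 5
  6 to go: {3,4,5,6,7,8} 5
  7 to go: {2,3,4,5,6,7,8} 5
  if 0:a drops first: 5 orders

5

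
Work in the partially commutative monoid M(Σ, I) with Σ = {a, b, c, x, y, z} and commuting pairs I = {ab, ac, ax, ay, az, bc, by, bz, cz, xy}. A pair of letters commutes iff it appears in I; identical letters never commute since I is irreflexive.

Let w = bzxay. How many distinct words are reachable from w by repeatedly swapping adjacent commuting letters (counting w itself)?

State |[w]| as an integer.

25

#0=b has no predecessor
#1=z has no predecessor
#2=x depends on [0:b, 1:z]
#3=a has no predecessor
#4=y depends on [1:z]
sources: [0:b, 1:z, 3:a]
N(rest) = Σ N(rest − s) over sources s of rest; N(one piece) = 1:
  size 1 → [2]=1  [3]=1  [4]=1
  size 2 → [0,2]=1  [2,3]=2  [2,4]=2  [3,4]=2
  size 3 → [0,2,3]=3  [0,2,4]=3  [1,2,4]=2  [2,3,4]=6
  first=0(b) contributes 8
  first=1(z) contributes 12
  first=3(a) contributes 5
|[w]| = 25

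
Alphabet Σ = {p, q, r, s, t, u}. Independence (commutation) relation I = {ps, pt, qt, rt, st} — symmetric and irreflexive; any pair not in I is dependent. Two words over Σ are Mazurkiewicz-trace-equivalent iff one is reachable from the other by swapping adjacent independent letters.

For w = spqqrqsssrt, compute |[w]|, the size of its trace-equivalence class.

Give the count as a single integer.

22

drop 0:s onto floor
drop 1:p onto floor
drop 2:q onto {0:s, 1:p}
drop 3:q onto {2:q}
drop 4:r onto {3:q}
drop 5:q onto {4:r}
drop 6:s onto {5:q}
drop 7:s onto {6:s}
drop 8:s onto {7:s}
drop 9:r onto {8:s}
drop 10:t onto floor
ground layer = {0:s, 1:p, 10:t}
drop-orders for the pieces not yet dropped (sum over which currently-grounded one goes next):
  1 to go: {9} 1  {10} 1
  2 to go: {8,9} 1  {9,10} 2
  3 to go: {7,8,9} 1  {8,9,10} 3
  4 to go: {6,7,8,9} 1  {7,8,9,10} 4
  5 to go: {5,6,7,8,9} 1  {6,7,8,9,10} 5
  6 to go: {4,5,6,7,8,9} 1  {5,6,7,8,9,10} 6
  7 to go: {3,4,5,6,7,8,9} 1  {4,5,6,7,8,9,10} 7
  8 to go: {2,3,4,5,6,7,8,9} 1  {3,4,5,6,7,8,9,10} 8
  9 to go: {0,2,3,4,5,6,7,8,9} 1  {1,2,3,4,5,6,7,8,9} 1  {2,3,4,5,6,7,8,9,10} 9
  if 0:s drops first: 10 orders
  if 1:p drops first: 10 orders
  if 10:t drops first: 2 orders
heap linearizations: 22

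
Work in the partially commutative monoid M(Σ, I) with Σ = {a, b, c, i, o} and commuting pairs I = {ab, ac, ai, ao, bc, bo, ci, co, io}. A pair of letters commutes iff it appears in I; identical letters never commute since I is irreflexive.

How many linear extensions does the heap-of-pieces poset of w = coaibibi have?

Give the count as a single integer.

0(c) covers ∅
1(o) covers ∅
2(a) covers ∅
3(i) covers ∅
4(b) covers 3:i
5(i) covers 4:b
6(b) covers 5:i
7(i) covers 6:b
floor of heap: 0:c, 1:o, 2:a, 3:i
completions by unplaced set U, small U first (add the entries for U minus each lowest piece of U):
  |U|=1: {0}:1  {1}:1  {2}:1  {7}:1
  |U|=2: {0,1}:2  {0,2}:2  {0,7}:2  {1,2}:2  {1,7}:2  {2,7}:2  {6,7}:1
  |U|=3: {0,1,2}:6  {0,1,7}:6  {0,2,7}:6  {0,6,7}:3  {1,2,7}:6  {1,6,7}:3  {2,6,7}:3  {5,6,7}:1
  |U|=4: {0,1,2,7}:24  {0,1,6,7}:12  {0,2,6,7}:12  {0,5,6,7}:4  {1,2,6,7}:12  {1,5,6,7}:4  {2,5,6,7}:4  {4,5,6,7}:1
  |U|=5: {0,1,2,6,7}:60  {0,1,5,6,7}:20  {0,2,5,6,7}:20  {0,4,5,6,7}:5  {1,2,5,6,7}:20  {1,4,5,6,7}:5  {2,4,5,6,7}:5  {3,4,5,6,7}:1
  |U|=6: {0,1,2,5,6,7}:120  {0,1,4,5,6,7}:30  {0,2,4,5,6,7}:30  {0,3,4,5,6,7}:6  {1,2,4,5,6,7}:30  {1,3,4,5,6,7}:6  {2,3,4,5,6,7}:6
  start at 0(c): 42
  start at 1(o): 42
  start at 2(a): 42
  start at 3(i): 210
sum over floor = 336

336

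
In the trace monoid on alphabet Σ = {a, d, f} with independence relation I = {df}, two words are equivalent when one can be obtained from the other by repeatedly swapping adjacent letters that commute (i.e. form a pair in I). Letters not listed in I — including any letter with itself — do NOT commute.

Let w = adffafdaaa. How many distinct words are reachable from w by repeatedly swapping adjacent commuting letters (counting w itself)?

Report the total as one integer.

6

#0=a has no predecessor
#1=d depends on [0:a]
#2=f depends on [0:a]
#3=f depends on [2:f]
#4=a depends on [1:d, 3:f]
#5=f depends on [4:a]
#6=d depends on [4:a]
#7=a depends on [5:f, 6:d]
#8=a depends on [7:a]
#9=a depends on [8:a]
sources: [0:a]
N(rest) = Σ N(rest − s) over sources s of rest; N(one piece) = 1:
  size 1 → [9]=1
  size 2 → [8,9]=1
  size 3 → [7,8,9]=1
  size 4 → [5,7,8,9]=1  [6,7,8,9]=1
  size 5 → [5,6,7,8,9]=2
  size 6 → [4,5,6,7,8,9]=2
  size 7 → [1,4,5,6,7,8,9]=2  [3,4,5,6,7,8,9]=2
  size 8 → [1,3,4,5,6,7,8,9]=4  [2,3,4,5,6,7,8,9]=2
  first=0(a) contributes 6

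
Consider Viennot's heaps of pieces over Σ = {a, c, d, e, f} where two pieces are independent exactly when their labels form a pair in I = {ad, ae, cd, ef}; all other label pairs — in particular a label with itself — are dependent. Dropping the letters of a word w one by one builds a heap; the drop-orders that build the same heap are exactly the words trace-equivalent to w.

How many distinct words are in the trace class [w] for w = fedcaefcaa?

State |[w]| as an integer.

#0=f has no predecessor
#1=e has no predecessor
#2=d depends on [0:f, 1:e]
#3=c depends on [0:f, 1:e]
#4=a depends on [3:c]
#5=e depends on [2:d, 3:c]
#6=f depends on [2:d, 4:a]
#7=c depends on [5:e, 6:f]
#8=a depends on [7:c]
#9=a depends on [8:a]
sources: [0:f, 1:e]
N(rest) = Σ N(rest − s) over sources s of rest; N(one piece) = 1:
  size 1 → [9]=1
  size 2 → [8,9]=1
  size 3 → [7,8,9]=1
  size 4 → [5,7,8,9]=1  [6,7,8,9]=1
  size 5 → [4,6,7,8,9]=1  [5,6,7,8,9]=2
  size 6 → [2,5,6,7,8,9]=2  [4,5,6,7,8,9]=3
  size 7 → [2,4,5,6,7,8,9]=5  [3,4,5,6,7,8,9]=3
  size 8 → [2,3,4,5,6,7,8,9]=8
  first=0(f) contributes 8
  first=1(e) contributes 8
|[w]| = 16

16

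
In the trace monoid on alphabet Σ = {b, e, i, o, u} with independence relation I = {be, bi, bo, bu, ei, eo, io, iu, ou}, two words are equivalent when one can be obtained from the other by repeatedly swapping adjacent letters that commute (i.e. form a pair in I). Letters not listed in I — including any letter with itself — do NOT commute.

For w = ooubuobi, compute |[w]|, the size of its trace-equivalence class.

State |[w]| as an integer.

1680

0(o) covers ∅
1(o) covers 0:o
2(u) covers ∅
3(b) covers ∅
4(u) covers 2:u
5(o) covers 1:o
6(b) covers 3:b
7(i) covers ∅
floor of heap: 0:o, 2:u, 3:b, 7:i
completions by unplaced set U, small U first (add the entries for U minus each lowest piece of U):
  |U|=1: {4}:1  {5}:1  {6}:1  {7}:1
  |U|=2: {1,5}:1  {2,4}:1  {3,6}:1  {4,5}:2  {4,6}:2  {4,7}:2  {5,6}:2  {5,7}:2  {6,7}:2
  |U|=3: {0,1,5}:1  {1,4,5}:3  {1,5,6}:3  {1,5,7}:3  {2,4,5}:3  {2,4,6}:3  {2,4,7}:3  {3,4,6}:3  {3,5,6}:3  {3,6,7}:3  {4,5,6}:6  {4,5,7}:6  {4,6,7}:6  {5,6,7}:6
  |U|=4: {0,1,4,5}:4  {0,1,5,6}:4  {0,1,5,7}:4  {1,2,4,5}:6  {1,3,5,6}:6  {1,4,5,6}:12  {1,4,5,7}:12  {1,5,6,7}:12  {2,3,4,6}:6  {2,4,5,6}:12  {2,4,5,7}:12  {2,4,6,7}:12  {3,4,5,6}:12  {3,4,6,7}:12  {3,5,6,7}:12  {4,5,6,7}:24
  |U|=5: {0,1,2,4,5}:10  {0,1,3,5,6}:10  {0,1,4,5,6}:20  {0,1,4,5,7}:20  {0,1,5,6,7}:20  {1,2,4,5,6}:30  {1,2,4,5,7}:30  {1,3,4,5,6}:30  {1,3,5,6,7}:30  {1,4,5,6,7}:60  {2,3,4,5,6}:30  {2,3,4,6,7}:30  {2,4,5,6,7}:60  {3,4,5,6,7}:60
  |U|=6: {0,1,2,4,5,6}:60  {0,1,2,4,5,7}:60  {0,1,3,4,5,6}:60  {0,1,3,5,6,7}:60  {0,1,4,5,6,7}:120  {1,2,3,4,5,6}:90  {1,2,4,5,6,7}:180  {1,3,4,5,6,7}:180  {2,3,4,5,6,7}:180
  start at 0(o): 630
  start at 2(u): 420
  start at 3(b): 420
  start at 7(i): 210
sum over floor = 1680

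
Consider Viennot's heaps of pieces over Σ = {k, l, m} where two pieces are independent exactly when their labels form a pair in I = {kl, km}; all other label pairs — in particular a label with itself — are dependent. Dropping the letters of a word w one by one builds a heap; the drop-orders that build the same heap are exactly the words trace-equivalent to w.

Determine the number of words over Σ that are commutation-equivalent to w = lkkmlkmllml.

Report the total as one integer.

165

0(l) covers ∅
1(k) covers ∅
2(k) covers 1:k
3(m) covers 0:l
4(l) covers 3:m
5(k) covers 2:k
6(m) covers 4:l
7(l) covers 6:m
8(l) covers 7:l
9(m) covers 8:l
10(l) covers 9:m
floor of heap: 0:l, 1:k
completions by unplaced set U, small U first (add the entries for U minus each lowest piece of U):
  |U|=1: {5}:1  {10}:1
  |U|=2: {2,5}:1  {5,10}:2  {9,10}:1
  |U|=3: {1,2,5}:1  {2,5,10}:3  {5,9,10}:3  {8,9,10}:1
  |U|=4: {1,2,5,10}:4  {2,5,9,10}:6  {5,8,9,10}:4  {7,8,9,10}:1
  |U|=5: {1,2,5,9,10}:10  {2,5,8,9,10}:10  {5,7,8,9,10}:5  {6,7,8,9,10}:1
  |U|=6: {1,2,5,8,9,10}:20  {2,5,7,8,9,10}:15  {4,6,7,8,9,10}:1  {5,6,7,8,9,10}:6
  |U|=7: {1,2,5,7,8,9,10}:35  {2,5,6,7,8,9,10}:21  {3,4,6,7,8,9,10}:1  {4,5,6,7,8,9,10}:7
  |U|=8: {0,3,4,6,7,8,9,10}:1  {1,2,5,6,7,8,9,10}:56  {2,4,5,6,7,8,9,10}:28  {3,4,5,6,7,8,9,10}:8
  |U|=9: {0,3,4,5,6,7,8,9,10}:9  {1,2,4,5,6,7,8,9,10}:84  {2,3,4,5,6,7,8,9,10}:36
  start at 0(l): 120
  start at 1(k): 45
sum over floor = 165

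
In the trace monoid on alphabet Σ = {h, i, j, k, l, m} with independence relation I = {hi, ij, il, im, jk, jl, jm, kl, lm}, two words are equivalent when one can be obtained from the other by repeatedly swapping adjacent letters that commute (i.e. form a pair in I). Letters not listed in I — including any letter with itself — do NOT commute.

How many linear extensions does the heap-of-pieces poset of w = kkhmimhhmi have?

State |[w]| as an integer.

0(k) covers ∅
1(k) covers 0:k
2(h) covers 1:k
3(m) covers 2:h
4(i) covers 1:k
5(m) covers 3:m
6(h) covers 5:m
7(h) covers 6:h
8(m) covers 7:h
9(i) covers 4:i
floor of heap: 0:k
completions by unplaced set U, small U first (add the entries for U minus each lowest piece of U):
  |U|=1: {8}:1  {9}:1
  |U|=2: {4,9}:1  {7,8}:1  {8,9}:2
  |U|=3: {4,8,9}:3  {6,7,8}:1  {7,8,9}:3
  |U|=4: {4,7,8,9}:6  {5,6,7,8}:1  {6,7,8,9}:4
  |U|=5: {3,5,6,7,8}:1  {4,6,7,8,9}:10  {5,6,7,8,9}:5
  |U|=6: {2,3,5,6,7,8}:1  {3,5,6,7,8,9}:6  {4,5,6,7,8,9}:15
  |U|=7: {2,3,5,6,7,8,9}:7  {3,4,5,6,7,8,9}:21
  |U|=8: {2,3,4,5,6,7,8,9}:28
  start at 0(k): 28

28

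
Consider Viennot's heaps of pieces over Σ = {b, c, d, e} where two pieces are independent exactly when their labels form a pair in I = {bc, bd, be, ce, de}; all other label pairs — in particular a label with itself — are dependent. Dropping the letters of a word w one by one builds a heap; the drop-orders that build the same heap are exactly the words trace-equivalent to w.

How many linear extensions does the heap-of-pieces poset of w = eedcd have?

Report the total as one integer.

0(e) covers ∅
1(e) covers 0:e
2(d) covers ∅
3(c) covers 2:d
4(d) covers 3:c
floor of heap: 0:e, 2:d
completions by unplaced set U, small U first (add the entries for U minus each lowest piece of U):
  |U|=1: {1}:1  {4}:1
  |U|=2: {0,1}:1  {1,4}:2  {3,4}:1
  |U|=3: {0,1,4}:3  {1,3,4}:3  {2,3,4}:1
  start at 0(e): 4
  start at 2(d): 6
sum over floor = 10

10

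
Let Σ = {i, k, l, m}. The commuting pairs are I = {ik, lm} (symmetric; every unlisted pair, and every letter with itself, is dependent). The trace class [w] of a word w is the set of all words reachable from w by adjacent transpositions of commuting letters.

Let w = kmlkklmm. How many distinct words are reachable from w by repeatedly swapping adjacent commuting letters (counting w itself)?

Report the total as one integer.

6

drop 0:k onto floor
drop 1:m onto {0:k}
drop 2:l onto {0:k}
drop 3:k onto {1:m, 2:l}
drop 4:k onto {3:k}
drop 5:l onto {4:k}
drop 6:m onto {4:k}
drop 7:m onto {6:m}
ground layer = {0:k}
drop-orders for the pieces not yet dropped (sum over which currently-grounded one goes next):
  1 to go: {5} 1  {7} 1
  2 to go: {5,7} 2  {6,7} 1
  3 to go: {5,6,7} 3
  4 to go: {4,5,6,7} 3
  5 to go: {3,4,5,6,7} 3
  6 to go: {1,3,4,5,6,7} 3  {2,3,4,5,6,7} 3
  if 0:k drops first: 6 orders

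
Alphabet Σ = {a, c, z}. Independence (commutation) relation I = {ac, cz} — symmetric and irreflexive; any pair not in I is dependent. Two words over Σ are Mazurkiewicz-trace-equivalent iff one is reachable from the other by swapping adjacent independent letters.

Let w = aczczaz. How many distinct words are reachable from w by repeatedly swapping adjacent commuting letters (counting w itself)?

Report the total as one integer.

#0=a has no predecessor
#1=c has no predecessor
#2=z depends on [0:a]
#3=c depends on [1:c]
#4=z depends on [2:z]
#5=a depends on [4:z]
#6=z depends on [5:a]
sources: [0:a, 1:c]
N(rest) = Σ N(rest − s) over sources s of rest; N(one piece) = 1:
  size 1 → [3]=1  [6]=1
  size 2 → [1,3]=1  [3,6]=2  [5,6]=1
  size 3 → [1,3,6]=3  [3,5,6]=3  [4,5,6]=1
  size 4 → [1,3,5,6]=6  [2,4,5,6]=1  [3,4,5,6]=4
  size 5 → [0,2,4,5,6]=1  [1,3,4,5,6]=10  [2,3,4,5,6]=5
  first=0(a) contributes 15
  first=1(c) contributes 6
|[w]| = 21

21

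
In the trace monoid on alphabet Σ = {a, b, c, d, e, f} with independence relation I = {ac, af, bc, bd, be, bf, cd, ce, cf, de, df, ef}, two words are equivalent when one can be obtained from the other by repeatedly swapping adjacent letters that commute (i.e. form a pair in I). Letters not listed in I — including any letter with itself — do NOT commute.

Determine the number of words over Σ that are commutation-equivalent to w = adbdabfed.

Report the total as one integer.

162

#0=a has no predecessor
#1=d depends on [0:a]
#2=b depends on [0:a]
#3=d depends on [1:d]
#4=a depends on [2:b, 3:d]
#5=b depends on [4:a]
#6=f has no predecessor
#7=e depends on [4:a]
#8=d depends on [4:a]
sources: [0:a, 6:f]
N(rest) = Σ N(rest − s) over sources s of rest; N(one piece) = 1:
  size 1 → [5]=1  [6]=1  [7]=1  [8]=1
  size 2 → [5,6]=2  [5,7]=2  [5,8]=2  [6,7]=2  [6,8]=2  [7,8]=2
  size 3 → [5,6,7]=6  [5,6,8]=6  [5,7,8]=6  [6,7,8]=6
  size 4 → [4,5,7,8]=6  [5,6,7,8]=24
  size 5 → [2,4,5,7,8]=6  [3,4,5,7,8]=6  [4,5,6,7,8]=30
  size 6 → [1,3,4,5,7,8]=6  [2,3,4,5,7,8]=12  [2,4,5,6,7,8]=36  [3,4,5,6,7,8]=36
  size 7 → [1,2,3,4,5,7,8]=18  [1,3,4,5,6,7,8]=42  [2,3,4,5,6,7,8]=84
  first=0(a) contributes 144
  first=6(f) contributes 18
|[w]| = 162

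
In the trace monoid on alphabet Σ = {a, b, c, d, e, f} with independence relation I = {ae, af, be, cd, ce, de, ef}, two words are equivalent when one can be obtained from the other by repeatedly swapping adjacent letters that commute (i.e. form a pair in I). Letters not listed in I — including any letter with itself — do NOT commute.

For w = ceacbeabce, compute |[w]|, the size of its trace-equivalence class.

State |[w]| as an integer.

piece 0:c — minimal
piece 1:e — minimal
piece 2:a rests on {0:c}
piece 3:c rests on {2:a}
piece 4:b rests on {3:c}
piece 5:e rests on {1:e}
piece 6:a rests on {4:b}
piece 7:b rests on {6:a}
piece 8:c rests on {7:b}
piece 9:e rests on {5:e}
minimal pieces: {0:c, 1:e}
ways to finish when only these pieces remain (= sum over removing one remaining piece with nothing left below it):
  1 left: {8}→1  {9}→1
  2 left: {5,9}→1  {7,8}→1  {8,9}→2
  3 left: {1,5,9}→1  {5,8,9}→3  {6,7,8}→1  {7,8,9}→3
  4 left: {1,5,8,9}→4  {4,6,7,8}→1  {5,7,8,9}→6  {6,7,8,9}→4
  5 left: {1,5,7,8,9}→10  {3,4,6,7,8}→1  {4,6,7,8,9}→5  {5,6,7,8,9}→10
  6 left: {1,5,6,7,8,9}→20  {2,3,4,6,7,8}→1  {3,4,6,7,8,9}→6  {4,5,6,7,8,9}→15
  7 left: {0,2,3,4,6,7,8}→1  {1,4,5,6,7,8,9}→35  {2,3,4,6,7,8,9}→7  {3,4,5,6,7,8,9}→21
  8 left: {0,2,3,4,6,7,8,9}→8  {1,3,4,5,6,7,8,9}→56  {2,3,4,5,6,7,8,9}→28
  placing 0:c first → 84 extensions
  placing 1:e first → 36 extensions
total linear extensions = 120

120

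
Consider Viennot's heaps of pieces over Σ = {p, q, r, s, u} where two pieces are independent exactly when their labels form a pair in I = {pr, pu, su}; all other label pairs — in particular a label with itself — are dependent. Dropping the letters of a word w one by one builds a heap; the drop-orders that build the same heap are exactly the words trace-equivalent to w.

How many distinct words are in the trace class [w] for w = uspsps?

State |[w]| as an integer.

6

drop 0:u onto floor
drop 1:s onto floor
drop 2:p onto {1:s}
drop 3:s onto {2:p}
drop 4:p onto {3:s}
drop 5:s onto {4:p}
ground layer = {0:u, 1:s}
drop-orders for the pieces not yet dropped (sum over which currently-grounded one goes next):
  1 to go: {0} 1  {5} 1
  2 to go: {0,5} 2  {4,5} 1
  3 to go: {0,4,5} 3  {3,4,5} 1
  4 to go: {0,3,4,5} 4  {2,3,4,5} 1
  if 0:u drops first: 1 orders
  if 1:s drops first: 5 orders
heap linearizations: 6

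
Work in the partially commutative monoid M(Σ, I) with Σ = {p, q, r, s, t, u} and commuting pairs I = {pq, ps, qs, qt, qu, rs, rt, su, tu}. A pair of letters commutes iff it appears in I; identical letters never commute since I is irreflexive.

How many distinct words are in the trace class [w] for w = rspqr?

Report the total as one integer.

10

piece 0:r — minimal
piece 1:s — minimal
piece 2:p rests on {0:r}
piece 3:q rests on {0:r}
piece 4:r rests on {2:p, 3:q}
minimal pieces: {0:r, 1:s}
ways to finish when only these pieces remain (= sum over removing one remaining piece with nothing left below it):
  1 left: {1}→1  {4}→1
  2 left: {1,4}→2  {2,4}→1  {3,4}→1
  3 left: {1,2,4}→3  {1,3,4}→3  {2,3,4}→2
  placing 0:r first → 8 extensions
  placing 1:s first → 2 extensions
total linear extensions = 10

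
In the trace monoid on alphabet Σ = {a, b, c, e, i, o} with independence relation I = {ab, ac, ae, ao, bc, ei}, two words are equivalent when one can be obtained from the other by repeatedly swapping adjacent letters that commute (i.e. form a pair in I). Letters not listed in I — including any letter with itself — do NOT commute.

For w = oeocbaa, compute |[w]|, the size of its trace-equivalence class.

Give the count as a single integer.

piece 0:o — minimal
piece 1:e rests on {0:o}
piece 2:o rests on {1:e}
piece 3:c rests on {2:o}
piece 4:b rests on {2:o}
piece 5:a — minimal
piece 6:a rests on {5:a}
minimal pieces: {0:o, 5:a}
ways to finish when only these pieces remain (= sum over removing one remaining piece with nothing left below it):
  1 left: {3}→1  {4}→1  {6}→1
  2 left: {3,4}→2  {3,6}→2  {4,6}→2  {5,6}→1
  3 left: {2,3,4}→2  {3,4,6}→6  {3,5,6}→3  {4,5,6}→3
  4 left: {1,2,3,4}→2  {2,3,4,6}→8  {3,4,5,6}→12
  5 left: {0,1,2,3,4}→2  {1,2,3,4,6}→10  {2,3,4,5,6}→20
  placing 0:o first → 30 extensions
  placing 5:a first → 12 extensions
total linear extensions = 42

42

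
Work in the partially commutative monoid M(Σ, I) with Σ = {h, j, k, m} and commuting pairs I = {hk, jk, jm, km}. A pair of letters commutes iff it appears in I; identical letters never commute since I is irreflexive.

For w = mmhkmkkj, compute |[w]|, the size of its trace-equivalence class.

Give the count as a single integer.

112

piece 0:m — minimal
piece 1:m rests on {0:m}
piece 2:h rests on {1:m}
piece 3:k — minimal
piece 4:m rests on {2:h}
piece 5:k rests on {3:k}
piece 6:k rests on {5:k}
piece 7:j rests on {2:h}
minimal pieces: {0:m, 3:k}
ways to finish when only these pieces remain (= sum over removing one remaining piece with nothing left below it):
  1 left: {4}→1  {6}→1  {7}→1
  2 left: {4,6}→2  {4,7}→2  {5,6}→1  {6,7}→2
  3 left: {2,4,7}→2  {3,5,6}→1  {4,5,6}→3  {4,6,7}→6  {5,6,7}→3
  4 left: {1,2,4,7}→2  {2,4,6,7}→8  {3,4,5,6}→4  {3,5,6,7}→4  {4,5,6,7}→12
  5 left: {0,1,2,4,7}→2  {1,2,4,6,7}→10  {2,4,5,6,7}→20  {3,4,5,6,7}→20
  6 left: {0,1,2,4,6,7}→12  {1,2,4,5,6,7}→30  {2,3,4,5,6,7}→40
  placing 0:m first → 70 extensions
  placing 3:k first → 42 extensions
total linear extensions = 112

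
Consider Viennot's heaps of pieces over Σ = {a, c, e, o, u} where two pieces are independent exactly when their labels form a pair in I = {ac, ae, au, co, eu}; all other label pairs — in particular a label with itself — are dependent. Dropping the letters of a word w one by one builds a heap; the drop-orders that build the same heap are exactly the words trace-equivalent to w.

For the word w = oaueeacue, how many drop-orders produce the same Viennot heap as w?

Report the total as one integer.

168

#0=o has no predecessor
#1=a depends on [0:o]
#2=u depends on [0:o]
#3=e depends on [0:o]
#4=e depends on [3:e]
#5=a depends on [1:a]
#6=c depends on [2:u, 4:e]
#7=u depends on [6:c]
#8=e depends on [6:c]
sources: [0:o]
N(rest) = Σ N(rest − s) over sources s of rest; N(one piece) = 1:
  size 1 → [5]=1  [7]=1  [8]=1
  size 2 → [1,5]=1  [5,7]=2  [5,8]=2  [7,8]=2
  size 3 → [1,5,7]=3  [1,5,8]=3  [5,7,8]=6  [6,7,8]=2
  size 4 → [1,5,7,8]=12  [2,6,7,8]=2  [4,6,7,8]=2  [5,6,7,8]=8
  size 5 → [1,5,6,7,8]=20  [2,4,6,7,8]=4  [2,5,6,7,8]=10  [3,4,6,7,8]=2  [4,5,6,7,8]=10
  size 6 → [1,2,5,6,7,8]=30  [1,4,5,6,7,8]=30  [2,3,4,6,7,8]=6  [2,4,5,6,7,8]=24  [3,4,5,6,7,8]=12
  size 7 → [1,2,4,5,6,7,8]=84  [1,3,4,5,6,7,8]=42  [2,3,4,5,6,7,8]=42
  first=0(o) contributes 168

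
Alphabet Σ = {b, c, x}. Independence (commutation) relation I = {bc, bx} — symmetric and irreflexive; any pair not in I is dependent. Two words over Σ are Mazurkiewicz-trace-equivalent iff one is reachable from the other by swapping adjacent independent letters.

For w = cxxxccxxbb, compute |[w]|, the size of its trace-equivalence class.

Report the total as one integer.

45

#0=c has no predecessor
#1=x depends on [0:c]
#2=x depends on [1:x]
#3=x depends on [2:x]
#4=c depends on [3:x]
#5=c depends on [4:c]
#6=x depends on [5:c]
#7=x depends on [6:x]
#8=b has no predecessor
#9=b depends on [8:b]
sources: [0:c, 8:b]
N(rest) = Σ N(rest − s) over sources s of rest; N(one piece) = 1:
  size 1 → [7]=1  [9]=1
  size 2 → [6,7]=1  [7,9]=2  [8,9]=1
  size 3 → [5,6,7]=1  [6,7,9]=3  [7,8,9]=3
  size 4 → [4,5,6,7]=1  [5,6,7,9]=4  [6,7,8,9]=6
  size 5 → [3,4,5,6,7]=1  [4,5,6,7,9]=5  [5,6,7,8,9]=10
  size 6 → [2,3,4,5,6,7]=1  [3,4,5,6,7,9]=6  [4,5,6,7,8,9]=15
  size 7 → [1,2,3,4,5,6,7]=1  [2,3,4,5,6,7,9]=7  [3,4,5,6,7,8,9]=21
  size 8 → [0,1,2,3,4,5,6,7]=1  [1,2,3,4,5,6,7,9]=8  [2,3,4,5,6,7,8,9]=28
  first=0(c) contributes 36
  first=8(b) contributes 9
|[w]| = 45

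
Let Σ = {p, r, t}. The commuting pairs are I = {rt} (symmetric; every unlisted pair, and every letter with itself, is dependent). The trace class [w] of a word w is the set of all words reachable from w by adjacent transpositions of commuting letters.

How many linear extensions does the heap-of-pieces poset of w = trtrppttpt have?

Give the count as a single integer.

0(t) covers ∅
1(r) covers ∅
2(t) covers 0:t
3(r) covers 1:r
4(p) covers 2:t, 3:r
5(p) covers 4:p
6(t) covers 5:p
7(t) covers 6:t
8(p) covers 7:t
9(t) covers 8:p
floor of heap: 0:t, 1:r
completions by unplaced set U, small U first (add the entries for U minus each lowest piece of U):
  |U|=1: {9}:1
  |U|=2: {8,9}:1
  |U|=3: {7,8,9}:1
  |U|=4: {6,7,8,9}:1
  |U|=5: {5,6,7,8,9}:1
  |U|=6: {4,5,6,7,8,9}:1
  |U|=7: {2,4,5,6,7,8,9}:1  {3,4,5,6,7,8,9}:1
  |U|=8: {0,2,4,5,6,7,8,9}:1  {1,3,4,5,6,7,8,9}:1  {2,3,4,5,6,7,8,9}:2
  start at 0(t): 3
  start at 1(r): 3
sum over floor = 6

6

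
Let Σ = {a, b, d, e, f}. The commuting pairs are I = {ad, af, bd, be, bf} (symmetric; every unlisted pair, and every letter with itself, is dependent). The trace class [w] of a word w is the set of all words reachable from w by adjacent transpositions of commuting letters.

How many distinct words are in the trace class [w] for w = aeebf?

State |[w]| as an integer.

piece 0:a — minimal
piece 1:e rests on {0:a}
piece 2:e rests on {1:e}
piece 3:b rests on {0:a}
piece 4:f rests on {2:e}
minimal pieces: {0:a}
ways to finish when only these pieces remain (= sum over removing one remaining piece with nothing left below it):
  1 left: {3}→1  {4}→1
  2 left: {2,4}→1  {3,4}→2
  3 left: {1,2,4}→1  {2,3,4}→3
  placing 0:a first → 4 extensions

4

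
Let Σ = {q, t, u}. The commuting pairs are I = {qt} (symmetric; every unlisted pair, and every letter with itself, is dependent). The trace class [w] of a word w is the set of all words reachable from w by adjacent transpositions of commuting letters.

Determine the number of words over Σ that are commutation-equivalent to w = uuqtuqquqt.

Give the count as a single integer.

4

drop 0:u onto floor
drop 1:u onto {0:u}
drop 2:q onto {1:u}
drop 3:t onto {1:u}
drop 4:u onto {2:q, 3:t}
drop 5:q onto {4:u}
drop 6:q onto {5:q}
drop 7:u onto {6:q}
drop 8:q onto {7:u}
drop 9:t onto {7:u}
ground layer = {0:u}
drop-orders for the pieces not yet dropped (sum over which currently-grounded one goes next):
  1 to go: {8} 1  {9} 1
  2 to go: {8,9} 2
  3 to go: {7,8,9} 2
  4 to go: {6,7,8,9} 2
  5 to go: {5,6,7,8,9} 2
  6 to go: {4,5,6,7,8,9} 2
  7 to go: {2,4,5,6,7,8,9} 2  {3,4,5,6,7,8,9} 2
  8 to go: {2,3,4,5,6,7,8,9} 4
  if 0:u drops first: 4 orders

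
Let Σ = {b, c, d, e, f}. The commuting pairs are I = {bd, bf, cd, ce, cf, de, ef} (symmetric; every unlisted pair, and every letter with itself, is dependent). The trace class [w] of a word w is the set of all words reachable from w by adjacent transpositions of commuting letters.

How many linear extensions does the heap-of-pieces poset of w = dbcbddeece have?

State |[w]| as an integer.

480

drop 0:d onto floor
drop 1:b onto floor
drop 2:c onto {1:b}
drop 3:b onto {2:c}
drop 4:d onto {0:d}
drop 5:d onto {4:d}
drop 6:e onto {3:b}
drop 7:e onto {6:e}
drop 8:c onto {3:b}
drop 9:e onto {7:e}
ground layer = {0:d, 1:b}
drop-orders for the pieces not yet dropped (sum over which currently-grounded one goes next):
  1 to go: {5} 1  {8} 1  {9} 1
  2 to go: {4,5} 1  {5,8} 2  {5,9} 2  {7,9} 1  {8,9} 2
  3 to go: {0,4,5} 1  {4,5,8} 3  {4,5,9} 3  {5,7,9} 3  {5,8,9} 6  {6,7,9} 1  {7,8,9} 3
  4 to go: {0,4,5,8} 4  {0,4,5,9} 4  {4,5,7,9} 6  {4,5,8,9} 12  {5,6,7,9} 4  {5,7,8,9} 12  {6,7,8,9} 4
  5 to go: {0,4,5,7,9} 10  {0,4,5,8,9} 20  {3,6,7,8,9} 4  {4,5,6,7,9} 10  {4,5,7,8,9} 30  {5,6,7,8,9} 20
  6 to go: {0,4,5,6,7,9} 20  {0,4,5,7,8,9} 60  {2,3,6,7,8,9} 4  {3,5,6,7,8,9} 24  {4,5,6,7,8,9} 60
  7 to go: {0,4,5,6,7,8,9} 140  {1,2,3,6,7,8,9} 4  {2,3,5,6,7,8,9} 28  {3,4,5,6,7,8,9} 84
  8 to go: {0,3,4,5,6,7,8,9} 224  {1,2,3,5,6,7,8,9} 32  {2,3,4,5,6,7,8,9} 112
  if 0:d drops first: 144 orders
  if 1:b drops first: 336 orders
heap linearizations: 480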